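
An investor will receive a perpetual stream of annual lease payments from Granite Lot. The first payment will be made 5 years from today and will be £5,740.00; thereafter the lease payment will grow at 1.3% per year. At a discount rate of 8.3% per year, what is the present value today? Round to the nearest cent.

Value at end of year 4: C₁ / (r − g) = £5,740.00 / (0.083 − 0.013) = £82,000.0000
Discount to today: PV = £82,000.0000 / (1 + 0.083)^4 = £82,000.0000 / 1.375669 = £59,607.38

£59607.38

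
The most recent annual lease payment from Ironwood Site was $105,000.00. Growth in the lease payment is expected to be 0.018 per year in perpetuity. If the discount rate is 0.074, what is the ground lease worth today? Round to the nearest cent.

$1908750.00

D₁ = D₀ × (1 + g) = $105,000.00 × 1.018 = $106,890.0000
Growing perpetuity: P = D₁ / (r − g) = $106,890.0000 / (0.074 − 0.018) = $1,908,750.00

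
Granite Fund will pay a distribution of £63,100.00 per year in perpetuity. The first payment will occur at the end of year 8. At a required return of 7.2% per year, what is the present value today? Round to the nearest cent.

£538683.12

Value at end of year 7: C / r = £63,100.00 / 0.072 = £876,388.8889
Discount to today: PV = £876,388.8889 / (1 + 0.072)^7 = £876,388.8889 / 1.626910 = £538,683.12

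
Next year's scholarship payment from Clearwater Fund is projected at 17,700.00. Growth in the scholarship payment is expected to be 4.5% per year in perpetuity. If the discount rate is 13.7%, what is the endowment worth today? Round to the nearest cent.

Growing perpetuity: P = D₁ / (r − g) = 17,700.0000 / (0.137 − 0.045) = 192,391.30

192391.30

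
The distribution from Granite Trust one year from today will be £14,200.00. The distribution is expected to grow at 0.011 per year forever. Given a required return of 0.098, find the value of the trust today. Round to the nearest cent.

Growing perpetuity: P = D₁ / (r − g) = £14,200.0000 / (0.098 − 0.011) = £163,218.39

£163218.39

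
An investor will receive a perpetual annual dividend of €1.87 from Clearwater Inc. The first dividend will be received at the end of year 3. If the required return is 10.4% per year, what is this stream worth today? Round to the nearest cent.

€14.75

Value at end of year 2: C / r = €1.87 / 0.104 = €17.9808
Discount to today: PV = €17.9808 / (1 + 0.104)^2 = €17.9808 / 1.218816 = €14.75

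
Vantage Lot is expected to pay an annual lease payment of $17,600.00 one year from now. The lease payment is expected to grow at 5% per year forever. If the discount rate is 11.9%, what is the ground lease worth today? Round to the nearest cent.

$255072.46

Growing perpetuity: P = D₁ / (r − g) = $17,600.0000 / (0.119 − 0.05) = $255,072.46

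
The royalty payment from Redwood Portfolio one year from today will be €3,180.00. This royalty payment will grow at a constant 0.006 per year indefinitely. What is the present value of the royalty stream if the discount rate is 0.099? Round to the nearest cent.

Growing perpetuity: P = D₁ / (r − g) = €3,180.0000 / (0.099 − 0.006) = €34,193.55

€34193.55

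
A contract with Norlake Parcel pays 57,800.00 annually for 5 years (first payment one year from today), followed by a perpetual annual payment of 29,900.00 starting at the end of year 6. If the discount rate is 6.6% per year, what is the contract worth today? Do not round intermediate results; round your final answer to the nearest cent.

568661.52

PV of 5-year annuity: 57,800.00 × [1 − (1+0.066)^−5] / 0.066 = 239551.40166
Perpetuity value at year 5: 29,900.00 / 0.066 = 453030.30303
PV of perpetuity: 453030.30303 / (1+0.066)^5 = 329110.11428
Total PV = 239551.40166 + 329110.11428 = 568661.51594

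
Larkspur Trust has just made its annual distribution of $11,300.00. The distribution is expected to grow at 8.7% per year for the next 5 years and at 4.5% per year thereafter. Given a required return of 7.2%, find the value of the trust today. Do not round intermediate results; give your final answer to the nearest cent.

$527734.98

D_1 = 12283.10000
D_2 = 13351.72970
D_3 = 14513.33018
D_4 = 15775.98991
D_5 = 17148.50103
Terminal value at year 5: TV = D_5×(1+g_2)/(r−g_2) = 17920.18358/0.027 = 663710.50291
P_0 = D_1/(1+r)^1 + D_2/(1+r)^2 + D_3/(1+r)^3 + D_4/(1+r)^4 + D_5/(1+r)^5 + TV/(1+r)^5
    = 11458.11567 + 11618.44378 + 11781.01529 + 11945.86159 + 12113.01450 + 468818.52420 = 527734.97504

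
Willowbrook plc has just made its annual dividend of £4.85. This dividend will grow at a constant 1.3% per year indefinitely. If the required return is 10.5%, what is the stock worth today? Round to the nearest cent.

D₁ = D₀ × (1 + g) = £4.85 × 1.013 = £4.9131
Growing perpetuity: P = D₁ / (r − g) = £4.9131 / (0.105 − 0.013) = £53.40

£53.40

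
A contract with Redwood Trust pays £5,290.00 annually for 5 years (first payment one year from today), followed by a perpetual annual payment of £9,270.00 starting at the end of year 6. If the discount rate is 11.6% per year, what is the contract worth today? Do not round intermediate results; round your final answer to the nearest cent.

£65423.47

PV of 5-year annuity: £5,290.00 × [1 − (1+0.116)^−5] / 0.116 = 19259.75205
Perpetuity value at year 5: £9,270.00 / 0.116 = 79913.79310
PV of perpetuity: 79913.79310 / (1+0.116)^5 = 46163.71720
Total PV = 19259.75205 + 46163.71720 = 65423.46925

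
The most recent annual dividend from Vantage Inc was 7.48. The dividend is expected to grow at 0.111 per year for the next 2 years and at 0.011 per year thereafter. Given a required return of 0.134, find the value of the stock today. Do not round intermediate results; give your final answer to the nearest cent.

73.52

D_1 = 8.31028
D_2 = 9.23272
Terminal value at year 2: TV = D_2×(1+g_2)/(r−g_2) = 9.33428/0.123 = 75.88846
P_0 = D_1/(1+r)^1 + D_2/(1+r)^2 + TV/(1+r)^2
    = 7.32829 + 7.17966 + 59.01327 = 73.52121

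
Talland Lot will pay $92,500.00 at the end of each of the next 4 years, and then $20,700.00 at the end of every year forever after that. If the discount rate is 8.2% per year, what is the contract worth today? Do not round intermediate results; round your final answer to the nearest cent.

$489194.88

PV of 4-year annuity: $92,500.00 × [1 − (1+0.082)^−4] / 0.082 = 305012.77027
Perpetuity value at year 4: $20,700.00 / 0.082 = 252439.02439
PV of perpetuity: 252439.02439 / (1+0.082)^4 = 184182.11256
Total PV = 305012.77027 + 184182.11256 = 489194.88283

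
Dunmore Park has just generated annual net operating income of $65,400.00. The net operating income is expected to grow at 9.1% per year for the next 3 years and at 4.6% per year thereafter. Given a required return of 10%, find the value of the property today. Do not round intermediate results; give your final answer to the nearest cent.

$1428988.14

D_1 = 71351.40000
D_2 = 77844.37740
D_3 = 84928.21574
Terminal value at year 3: TV = D_3×(1+g_2)/(r−g_2) = 88834.91367/0.054 = 1645090.99384
P_0 = D_1/(1+r)^1 + D_2/(1+r)^2 + D_3/(1+r)^3 + TV/(1+r)^3
    = 64864.90909 + 64334.19620 + 63807.82550 + 1235981.21251 = 1428988.14330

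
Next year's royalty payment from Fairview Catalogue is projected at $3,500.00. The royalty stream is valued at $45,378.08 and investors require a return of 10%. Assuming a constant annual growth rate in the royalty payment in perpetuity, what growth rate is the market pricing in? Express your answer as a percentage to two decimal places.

P = D₁/(r−g) ⇒ g = r − D₁/P = 0.1 − $3,500.00/$45,378.08 = 0.022870

2.29%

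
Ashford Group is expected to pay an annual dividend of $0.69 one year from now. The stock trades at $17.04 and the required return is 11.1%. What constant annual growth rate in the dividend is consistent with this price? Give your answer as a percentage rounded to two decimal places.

7.05%

P = D₁/(r−g) ⇒ g = r − D₁/P = 0.111 − $0.69/$17.04 = 0.070507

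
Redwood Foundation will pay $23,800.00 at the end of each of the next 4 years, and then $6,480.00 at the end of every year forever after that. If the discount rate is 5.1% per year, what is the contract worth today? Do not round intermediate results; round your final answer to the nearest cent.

PV of 4-year annuity: $23,800.00 × [1 − (1+0.051)^−4] / 0.051 = 84197.95156
Perpetuity value at year 4: $6,480.00 / 0.051 = 127058.82353
PV of perpetuity: 127058.82353 / (1+0.051)^4 = 104134.33924
Total PV = 84197.95156 + 104134.33924 = 188332.29080

$188332.29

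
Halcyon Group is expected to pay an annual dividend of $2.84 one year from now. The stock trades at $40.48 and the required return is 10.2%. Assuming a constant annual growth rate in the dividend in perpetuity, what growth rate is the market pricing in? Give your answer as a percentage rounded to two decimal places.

3.18%

P = D₁/(r−g) ⇒ g = r − D₁/P = 0.102 − $2.84/$40.48 = 0.031842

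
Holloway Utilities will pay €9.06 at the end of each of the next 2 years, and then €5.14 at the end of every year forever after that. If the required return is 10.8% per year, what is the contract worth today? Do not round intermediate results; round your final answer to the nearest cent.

€54.32

PV of 2-year annuity: €9.06 × [1 − (1+0.108)^−2] / 0.108 = 15.55676
Perpetuity value at year 2: €5.14 / 0.108 = 47.59259
PV of perpetuity: 47.59259 / (1+0.108)^2 = 38.76679
Total PV = 15.55676 + 38.76679 = 54.32355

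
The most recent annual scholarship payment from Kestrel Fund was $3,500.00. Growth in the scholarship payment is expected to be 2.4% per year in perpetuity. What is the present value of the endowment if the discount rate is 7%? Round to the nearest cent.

D₁ = D₀ × (1 + g) = $3,500.00 × 1.024 = $3,584.0000
Growing perpetuity: P = D₁ / (r − g) = $3,584.0000 / (0.07 − 0.024) = $77,913.04

$77913.04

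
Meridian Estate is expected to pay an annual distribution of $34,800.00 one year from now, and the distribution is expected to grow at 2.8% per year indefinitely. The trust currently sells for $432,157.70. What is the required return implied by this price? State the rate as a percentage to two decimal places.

10.85%

P = D₁/(r − g) ⇒ r = D₁/P + g = $34,800.0000/$432,157.70 + 0.028 = 0.080526 + 0.028 = 0.108526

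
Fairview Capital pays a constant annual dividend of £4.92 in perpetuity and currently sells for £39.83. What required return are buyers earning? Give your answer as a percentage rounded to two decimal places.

P = C/r ⇒ r = C/P = £4.92/£39.83 = 0.123525

12.35%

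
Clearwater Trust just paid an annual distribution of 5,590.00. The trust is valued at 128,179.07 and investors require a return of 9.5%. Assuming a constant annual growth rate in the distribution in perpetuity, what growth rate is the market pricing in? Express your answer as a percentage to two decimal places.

P = D₀(1+g)/(r−g) ⇒ P(r−g) = D₀(1+g) ⇒ g(P+D₀) = P·r − D₀
g = (P·r − D₀)/(P + D₀) = (128,179.07×0.095 − 5,590.00) / (128,179.07 + 5,590.00) = 0.049242

4.92%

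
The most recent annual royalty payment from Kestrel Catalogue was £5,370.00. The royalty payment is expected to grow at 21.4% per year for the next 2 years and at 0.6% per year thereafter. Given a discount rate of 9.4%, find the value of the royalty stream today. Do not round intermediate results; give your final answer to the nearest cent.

D_1 = 6519.18000
D_2 = 7914.28452
Terminal value at year 2: TV = D_2×(1+g_2)/(r−g_2) = 7961.77023/0.088 = 90474.66167
P_0 = D_1/(1+r)^1 + D_2/(1+r)^2 + TV/(1+r)^2
    = 5959.03108 + 6612.67251 + 75594.86987 = 88166.57346

£88166.57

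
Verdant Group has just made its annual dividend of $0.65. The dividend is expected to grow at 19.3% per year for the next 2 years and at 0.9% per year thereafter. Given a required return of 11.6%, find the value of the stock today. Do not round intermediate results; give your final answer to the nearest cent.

D_1 = 0.77545
D_2 = 0.92511
Terminal value at year 2: TV = D_2×(1+g_2)/(r−g_2) = 0.93344/0.107 = 8.72372
P_0 = D_1/(1+r)^1 + D_2/(1+r)^2 + TV/(1+r)^2
    = 0.69485 + 0.74279 + 7.00444 = 8.44207

$8.44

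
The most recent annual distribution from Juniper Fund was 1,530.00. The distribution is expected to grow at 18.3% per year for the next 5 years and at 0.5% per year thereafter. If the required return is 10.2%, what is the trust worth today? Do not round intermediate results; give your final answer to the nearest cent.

32111.23

D_1 = 1809.99000
D_2 = 2141.21817
D_3 = 2533.06110
D_4 = 2996.61128
D_5 = 3544.99114
Terminal value at year 5: TV = D_5×(1+g_2)/(r−g_2) = 3562.71609/0.097 = 36729.03190
P_0 = D_1/(1+r)^1 + D_2/(1+r)^2 + D_3/(1+r)^3 + D_4/(1+r)^4 + D_5/(1+r)^5 + TV/(1+r)^5
    = 1642.45917 + 1763.18439 + 1892.78324 + 2031.90796 + 2181.25872 + 22599.63936 = 32111.23283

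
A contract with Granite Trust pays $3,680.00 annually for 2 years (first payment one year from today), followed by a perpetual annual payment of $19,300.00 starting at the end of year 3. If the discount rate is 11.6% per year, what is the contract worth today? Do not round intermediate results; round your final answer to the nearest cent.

$139841.30

PV of 2-year annuity: $3,680.00 × [1 − (1+0.116)^−2] / 0.116 = 6252.23211
Perpetuity value at year 2: $19,300.00 / 0.116 = 166379.31034
PV of perpetuity: 166379.31034 / (1+0.116)^2 = 133589.07127
Total PV = 6252.23211 + 133589.07127 = 139841.30338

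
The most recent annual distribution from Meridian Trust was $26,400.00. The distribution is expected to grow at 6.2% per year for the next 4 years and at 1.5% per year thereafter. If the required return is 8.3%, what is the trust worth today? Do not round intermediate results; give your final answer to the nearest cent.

D_1 = 28036.80000
D_2 = 29775.08160
D_3 = 31621.13666
D_4 = 33581.64713
Terminal value at year 4: TV = D_4×(1+g_2)/(r−g_2) = 34085.37184/0.068 = 501255.46822
P_0 = D_1/(1+r)^1 + D_2/(1+r)^2 + D_3/(1+r)^3 + D_4/(1+r)^4 + TV/(1+r)^4
    = 25888.08864 + 25386.10354 + 24893.85223 + 24411.14595 + 364372.25209 = 464951.44246

$464951.44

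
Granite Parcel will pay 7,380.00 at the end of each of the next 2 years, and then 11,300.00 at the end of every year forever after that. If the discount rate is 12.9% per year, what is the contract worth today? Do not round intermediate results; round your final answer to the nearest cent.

81049.42

PV of 2-year annuity: 7,380.00 × [1 − (1+0.129)^−2] / 0.129 = 12326.62373
Perpetuity value at year 2: 11,300.00 / 0.129 = 87596.89922
PV of perpetuity: 87596.89922 / (1+0.129)^2 = 68722.80056
Total PV = 12326.62373 + 68722.80056 = 81049.42429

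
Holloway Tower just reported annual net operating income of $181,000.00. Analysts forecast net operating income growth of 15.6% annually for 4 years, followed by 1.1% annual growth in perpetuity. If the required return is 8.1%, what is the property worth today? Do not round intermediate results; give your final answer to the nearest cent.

D_1 = 209236.00000
D_2 = 241876.81600
D_3 = 279609.59930
D_4 = 323228.69679
Terminal value at year 4: TV = D_4×(1+g_2)/(r−g_2) = 326784.21245/0.07 = 4668345.89215
P_0 = D_1/(1+r)^1 + D_2/(1+r)^2 + D_3/(1+r)^3 + D_4/(1+r)^4 + TV/(1+r)^4
    = 193557.81684 + 206986.89756 + 221347.69064 + 236704.83846 + 3418694.16693 = 4277291.41043

$4277291.41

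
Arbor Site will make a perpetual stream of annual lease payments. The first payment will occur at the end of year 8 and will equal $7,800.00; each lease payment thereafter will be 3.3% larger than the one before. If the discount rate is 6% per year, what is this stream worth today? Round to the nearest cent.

Value at end of year 7: C₁ / (r − g) = $7,800.00 / (0.06 − 0.033) = $288,888.8889
Discount to today: PV = $288,888.8889 / (1 + 0.06)^7 = $288,888.8889 / 1.503630 = $192,127.61

$192127.61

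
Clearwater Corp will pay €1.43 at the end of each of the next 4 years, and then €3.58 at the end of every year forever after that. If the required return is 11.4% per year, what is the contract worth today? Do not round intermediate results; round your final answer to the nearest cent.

€24.79

PV of 4-year annuity: €1.43 × [1 − (1+0.114)^−4] / 0.114 = 4.39887
Perpetuity value at year 4: €3.58 / 0.114 = 31.40351
PV of perpetuity: 31.40351 / (1+0.114)^4 = 20.39095
Total PV = 4.39887 + 20.39095 = 24.78982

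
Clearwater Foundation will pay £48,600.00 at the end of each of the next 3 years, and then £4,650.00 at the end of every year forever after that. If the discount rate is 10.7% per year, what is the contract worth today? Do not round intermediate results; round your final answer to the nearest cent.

£151422.08

PV of 3-year annuity: £48,600.00 × [1 − (1+0.107)^−3] / 0.107 = 119386.96676
Perpetuity value at year 3: £4,650.00 / 0.107 = 43457.94393
PV of perpetuity: 43457.94393 / (1+0.107)^3 = 32035.11686
Total PV = 119386.96676 + 32035.11686 = 151422.08362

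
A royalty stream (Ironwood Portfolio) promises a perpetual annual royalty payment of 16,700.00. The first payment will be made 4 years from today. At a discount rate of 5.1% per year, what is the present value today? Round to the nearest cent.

Value at end of year 3: C / r = 16,700.00 / 0.051 = 327,450.9804
Discount to today: PV = 327,450.9804 / (1 + 0.051)^3 = 327,450.9804 / 1.160936 = 282,057.82

282057.82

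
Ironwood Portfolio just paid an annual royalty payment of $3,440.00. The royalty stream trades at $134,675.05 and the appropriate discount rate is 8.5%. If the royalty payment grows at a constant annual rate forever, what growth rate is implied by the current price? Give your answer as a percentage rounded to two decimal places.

5.80%

P = D₀(1+g)/(r−g) ⇒ P(r−g) = D₀(1+g) ⇒ g(P+D₀) = P·r − D₀
g = (P·r − D₀)/(P + D₀) = ($134,675.05×0.085 − $3,440.00) / ($134,675.05 + $3,440.00) = 0.057976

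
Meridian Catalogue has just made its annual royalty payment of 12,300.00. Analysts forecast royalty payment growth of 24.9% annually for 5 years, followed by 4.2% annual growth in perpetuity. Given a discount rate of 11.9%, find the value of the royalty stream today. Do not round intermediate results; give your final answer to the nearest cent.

374923.37

D_1 = 15362.70000
D_2 = 19188.01230
D_3 = 23965.82736
D_4 = 29933.31838
D_5 = 37386.71465
Terminal value at year 5: TV = D_5×(1+g_2)/(r−g_2) = 38956.95667/0.077 = 505934.50217
P_0 = D_1/(1+r)^1 + D_2/(1+r)^2 + D_3/(1+r)^3 + D_4/(1+r)^4 + D_5/(1+r)^5 + TV/(1+r)^5
    = 13728.95442 + 15323.91785 + 17104.17640 + 19091.25677 + 21309.18651 + 288365.87464 = 374923.36660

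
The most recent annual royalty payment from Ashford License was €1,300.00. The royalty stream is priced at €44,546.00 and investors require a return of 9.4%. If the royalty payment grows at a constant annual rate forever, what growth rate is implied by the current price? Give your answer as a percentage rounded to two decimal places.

P = D₀(1+g)/(r−g) ⇒ P(r−g) = D₀(1+g) ⇒ g(P+D₀) = P·r − D₀
g = (P·r − D₀)/(P + D₀) = (€44,546.00×0.094 − €1,300.00) / (€44,546.00 + €1,300.00) = 0.062979

6.30%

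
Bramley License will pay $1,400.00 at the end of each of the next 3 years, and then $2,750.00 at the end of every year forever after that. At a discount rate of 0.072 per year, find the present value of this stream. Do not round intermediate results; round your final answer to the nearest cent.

$34664.52

PV of 3-year annuity: $1,400.00 × [1 − (1+0.072)^−3] / 0.072 = 3660.65848
Perpetuity value at year 3: $2,750.00 / 0.072 = 38194.44444
PV of perpetuity: 38194.44444 / (1+0.072)^3 = 31003.86530
Total PV = 3660.65848 + 31003.86530 = 34664.52377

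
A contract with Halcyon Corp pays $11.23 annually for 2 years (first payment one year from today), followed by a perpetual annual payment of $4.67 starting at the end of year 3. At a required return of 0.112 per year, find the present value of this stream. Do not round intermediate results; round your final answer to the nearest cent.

$52.90

PV of 2-year annuity: $11.23 × [1 − (1+0.112)^−2] / 0.112 = 19.18068
Perpetuity value at year 2: $4.67 / 0.112 = 41.69643
PV of perpetuity: 41.69643 / (1+0.112)^2 = 33.72013
Total PV = 19.18068 + 33.72013 = 52.90082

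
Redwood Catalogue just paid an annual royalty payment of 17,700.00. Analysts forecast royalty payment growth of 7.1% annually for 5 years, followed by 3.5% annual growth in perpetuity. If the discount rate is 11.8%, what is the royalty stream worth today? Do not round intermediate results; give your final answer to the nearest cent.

256007.85

D_1 = 18956.70000
D_2 = 20302.62570
D_3 = 21744.11212
D_4 = 23287.94409
D_5 = 24941.38812
Terminal value at year 5: TV = D_5×(1+g_2)/(r−g_2) = 25814.33670/0.083 = 311016.10482
P_0 = D_1/(1+r)^1 + D_2/(1+r)^2 + D_3/(1+r)^3 + D_4/(1+r)^4 + D_5/(1+r)^5 + TV/(1+r)^5
    = 16955.90340 + 16243.08814 + 15560.23918 + 14906.09674 + 14279.45403 + 178063.07138 = 256007.85287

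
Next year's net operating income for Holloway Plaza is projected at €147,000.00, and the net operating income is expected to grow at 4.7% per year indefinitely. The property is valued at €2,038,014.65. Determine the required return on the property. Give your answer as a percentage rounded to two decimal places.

11.91%

P = D₁/(r − g) ⇒ r = D₁/P + g = €147,000.0000/€2,038,014.65 + 0.047 = 0.072129 + 0.047 = 0.119129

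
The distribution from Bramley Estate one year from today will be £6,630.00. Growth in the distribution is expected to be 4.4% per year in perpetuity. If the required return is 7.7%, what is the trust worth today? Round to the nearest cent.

£200909.09

Growing perpetuity: P = D₁ / (r − g) = £6,630.0000 / (0.077 − 0.044) = £200,909.09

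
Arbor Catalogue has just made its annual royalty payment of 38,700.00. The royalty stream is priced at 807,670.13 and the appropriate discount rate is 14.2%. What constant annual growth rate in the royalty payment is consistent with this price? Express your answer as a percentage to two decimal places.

P = D₀(1+g)/(r−g) ⇒ P(r−g) = D₀(1+g) ⇒ g(P+D₀) = P·r − D₀
g = (P·r − D₀)/(P + D₀) = (807,670.13×0.142 − 38,700.00) / (807,670.13 + 38,700.00) = 0.089782

8.98%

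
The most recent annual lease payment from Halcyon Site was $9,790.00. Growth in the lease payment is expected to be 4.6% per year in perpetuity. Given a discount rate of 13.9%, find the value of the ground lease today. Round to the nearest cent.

D₁ = D₀ × (1 + g) = $9,790.00 × 1.046 = $10,240.3400
Growing perpetuity: P = D₁ / (r − g) = $10,240.3400 / (0.139 − 0.046) = $110,111.18

$110111.18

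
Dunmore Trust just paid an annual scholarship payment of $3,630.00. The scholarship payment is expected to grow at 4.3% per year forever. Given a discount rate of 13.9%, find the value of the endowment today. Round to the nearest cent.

$39438.44

D₁ = D₀ × (1 + g) = $3,630.00 × 1.043 = $3,786.0900
Growing perpetuity: P = D₁ / (r − g) = $3,786.0900 / (0.139 − 0.043) = $39,438.44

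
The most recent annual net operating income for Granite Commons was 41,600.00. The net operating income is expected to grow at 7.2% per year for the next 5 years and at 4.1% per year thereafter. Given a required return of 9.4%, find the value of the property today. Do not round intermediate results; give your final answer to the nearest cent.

D_1 = 44595.20000
D_2 = 47806.05440
D_3 = 51248.09032
D_4 = 54937.95282
D_5 = 58893.48542
Terminal value at year 5: TV = D_5×(1+g_2)/(r−g_2) = 61308.11832/0.053 = 1156756.94953
P_0 = D_1/(1+r)^1 + D_2/(1+r)^2 + D_3/(1+r)^3 + D_4/(1+r)^4 + D_5/(1+r)^5 + TV/(1+r)^5
    = 40763.43693 + 39943.69688 + 39140.44155 + 38353.33944 + 37582.06570 + 738168.49797 = 933951.47847

933951.48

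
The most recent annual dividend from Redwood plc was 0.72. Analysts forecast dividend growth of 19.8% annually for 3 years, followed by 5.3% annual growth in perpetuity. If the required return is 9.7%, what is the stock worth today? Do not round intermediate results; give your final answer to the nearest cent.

D_1 = 0.86256
D_2 = 1.03335
D_3 = 1.23795
Terminal value at year 3: TV = D_3×(1+g_2)/(r−g_2) = 1.30356/0.044 = 29.62638
P_0 = D_1/(1+r)^1 + D_2/(1+r)^2 + D_3/(1+r)^3 + TV/(1+r)^3
    = 0.78629 + 0.85868 + 0.93774 + 22.44186 = 25.02457

25.02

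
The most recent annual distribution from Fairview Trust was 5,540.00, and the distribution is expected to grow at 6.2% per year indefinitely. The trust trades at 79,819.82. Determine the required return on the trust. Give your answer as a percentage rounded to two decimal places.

13.57%

D₁ = 5,540.00 × 1.062 = 5,883.4800
P = D₁/(r − g) ⇒ r = D₁/P + g = 5,883.4800/79,819.82 + 0.062 = 0.073710 + 0.062 = 0.135710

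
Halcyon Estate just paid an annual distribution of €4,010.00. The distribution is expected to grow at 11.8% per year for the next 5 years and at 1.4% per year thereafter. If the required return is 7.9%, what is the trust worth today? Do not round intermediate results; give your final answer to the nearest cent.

D_1 = 4483.18000
D_2 = 5012.19524
D_3 = 5603.63428
D_4 = 6264.86312
D_5 = 7004.11697
Terminal value at year 5: TV = D_5×(1+g_2)/(r−g_2) = 7102.17461/0.065 = 109264.22476
P_0 = D_1/(1+r)^1 + D_2/(1+r)^2 + D_3/(1+r)^3 + D_4/(1+r)^4 + D_5/(1+r)^5 + TV/(1+r)^5
    = 4154.93976 + 4305.11830 + 4460.72499 + 4621.95601 + 4789.01467 + 74708.62878 = 97040.38251

€97040.38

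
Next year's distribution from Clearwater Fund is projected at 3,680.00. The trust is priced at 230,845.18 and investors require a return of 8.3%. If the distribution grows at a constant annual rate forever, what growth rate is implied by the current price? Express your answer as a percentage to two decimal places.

P = D₁/(r−g) ⇒ g = r − D₁/P = 0.083 − 3,680.00/230,845.18 = 0.067059

6.71%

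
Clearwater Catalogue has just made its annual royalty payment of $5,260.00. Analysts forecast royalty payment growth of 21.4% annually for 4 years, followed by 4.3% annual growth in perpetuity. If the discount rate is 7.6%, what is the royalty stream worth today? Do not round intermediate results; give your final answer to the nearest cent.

$298098.40

D_1 = 6385.64000
D_2 = 7752.16696
D_3 = 9411.13069
D_4 = 11425.11266
Terminal value at year 4: TV = D_4×(1+g_2)/(r−g_2) = 11916.39250/0.033 = 361102.80307
P_0 = D_1/(1+r)^1 + D_2/(1+r)^2 + D_3/(1+r)^3 + D_4/(1+r)^4 + TV/(1+r)^4
    = 5934.60967 + 6695.73990 + 7554.48721 + 8523.37126 + 269390.18860 = 298098.39664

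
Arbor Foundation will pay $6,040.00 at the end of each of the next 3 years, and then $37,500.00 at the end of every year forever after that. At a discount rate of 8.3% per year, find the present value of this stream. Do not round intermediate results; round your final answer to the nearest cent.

$371168.64

PV of 3-year annuity: $6,040.00 × [1 − (1+0.083)^−3] / 0.083 = 15481.78954
Perpetuity value at year 3: $37,500.00 / 0.083 = 451807.22892
PV of perpetuity: 451807.22892 / (1+0.083)^3 = 355686.84687
Total PV = 15481.78954 + 355686.84687 = 371168.63640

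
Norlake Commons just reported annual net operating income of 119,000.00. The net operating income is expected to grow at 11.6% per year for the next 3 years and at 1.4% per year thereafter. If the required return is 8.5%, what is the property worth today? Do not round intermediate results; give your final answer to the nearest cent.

D_1 = 132804.00000
D_2 = 148209.26400
D_3 = 165401.53862
Terminal value at year 3: TV = D_3×(1+g_2)/(r−g_2) = 167717.16016/0.071 = 2362213.52345
P_0 = D_1/(1+r)^1 + D_2/(1+r)^2 + D_3/(1+r)^3 + TV/(1+r)^3
    = 122400.00000 + 125897.14286 + 129494.20408 + 1849396.09773 = 2227187.44467

2227187.44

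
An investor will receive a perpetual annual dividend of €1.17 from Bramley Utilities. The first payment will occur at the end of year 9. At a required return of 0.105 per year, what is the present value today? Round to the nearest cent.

Value at end of year 8: C / r = €1.17 / 0.105 = €11.1429
Discount to today: PV = €11.1429 / (1 + 0.105)^8 = €11.1429 / 2.222789 = €5.01

€5.01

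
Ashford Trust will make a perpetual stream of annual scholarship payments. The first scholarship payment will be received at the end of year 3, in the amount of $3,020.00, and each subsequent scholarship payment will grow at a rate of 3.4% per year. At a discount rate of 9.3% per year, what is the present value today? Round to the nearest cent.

$42846.43

Value at end of year 2: C₁ / (r − g) = $3,020.00 / (0.093 − 0.034) = $51,186.4407
Discount to today: PV = $51,186.4407 / (1 + 0.093)^2 = $51,186.4407 / 1.194649 = $42,846.43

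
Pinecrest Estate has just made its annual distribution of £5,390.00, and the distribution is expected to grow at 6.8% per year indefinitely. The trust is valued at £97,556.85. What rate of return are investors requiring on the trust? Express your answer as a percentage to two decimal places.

D₁ = £5,390.00 × 1.068 = £5,756.5200
P = D₁/(r − g) ⇒ r = D₁/P + g = £5,756.5200/£97,556.85 + 0.068 = 0.059007 + 0.068 = 0.127007

12.70%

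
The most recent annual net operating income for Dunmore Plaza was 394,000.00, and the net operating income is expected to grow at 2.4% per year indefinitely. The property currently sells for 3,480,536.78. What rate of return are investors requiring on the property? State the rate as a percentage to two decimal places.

13.99%

D₁ = 394,000.00 × 1.024 = 403,456.0000
P = D₁/(r − g) ⇒ r = D₁/P + g = 403,456.0000/3,480,536.78 + 0.024 = 0.115918 + 0.024 = 0.139918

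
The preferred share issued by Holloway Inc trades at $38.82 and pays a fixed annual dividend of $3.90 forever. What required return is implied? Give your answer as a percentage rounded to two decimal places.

10.05%

P = C/r ⇒ r = C/P = $3.90/$38.82 = 0.100464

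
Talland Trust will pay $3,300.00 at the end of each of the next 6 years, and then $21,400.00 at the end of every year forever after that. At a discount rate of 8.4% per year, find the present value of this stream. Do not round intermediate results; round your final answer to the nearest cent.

PV of 6-year annuity: $3,300.00 × [1 − (1+0.084)^−6] / 0.084 = 15072.13676
Perpetuity value at year 6: $21,400.00 / 0.084 = 254761.90476
PV of perpetuity: 254761.90476 / (1+0.084)^6 = 157021.38151
Total PV = 15072.13676 + 157021.38151 = 172093.51828

$172093.52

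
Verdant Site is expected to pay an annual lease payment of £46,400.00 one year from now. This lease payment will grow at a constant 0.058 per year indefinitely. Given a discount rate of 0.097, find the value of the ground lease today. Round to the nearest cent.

£1189743.59

Growing perpetuity: P = D₁ / (r − g) = £46,400.0000 / (0.097 − 0.058) = £1,189,743.59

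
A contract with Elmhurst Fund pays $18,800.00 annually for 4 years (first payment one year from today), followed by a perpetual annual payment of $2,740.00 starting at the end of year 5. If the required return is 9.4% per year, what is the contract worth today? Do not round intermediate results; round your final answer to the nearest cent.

PV of 4-year annuity: $18,800.00 × [1 − (1+0.094)^−4] / 0.094 = 60375.79682
Perpetuity value at year 4: $2,740.00 / 0.094 = 29148.93617
PV of perpetuity: 29148.93617 / (1+0.094)^4 = 20349.48493
Total PV = 60375.79682 + 20349.48493 = 80725.28175

$80725.28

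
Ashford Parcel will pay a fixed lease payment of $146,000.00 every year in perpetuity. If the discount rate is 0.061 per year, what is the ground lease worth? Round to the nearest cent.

$2393442.62

Level perpetuity: PV = C / r = $146,000.00 / 0.061 = $2,393,442.62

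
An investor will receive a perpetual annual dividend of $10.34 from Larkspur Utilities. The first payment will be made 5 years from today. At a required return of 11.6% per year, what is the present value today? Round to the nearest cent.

Value at end of year 4: C / r = $10.34 / 0.116 = $89.1379
Discount to today: PV = $89.1379 / (1 + 0.116)^4 = $89.1379 / 1.551161 = $57.47

$57.47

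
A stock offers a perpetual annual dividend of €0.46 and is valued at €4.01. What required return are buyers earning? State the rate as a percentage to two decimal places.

P = C/r ⇒ r = C/P = €0.46/€4.01 = 0.114713

11.47%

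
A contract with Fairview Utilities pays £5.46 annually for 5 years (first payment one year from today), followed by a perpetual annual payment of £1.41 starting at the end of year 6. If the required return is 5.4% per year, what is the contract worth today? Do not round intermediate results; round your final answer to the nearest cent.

£43.45

PV of 5-year annuity: £5.46 × [1 − (1+0.054)^−5] / 0.054 = 23.37983
Perpetuity value at year 5: £1.41 / 0.054 = 26.11111
PV of perpetuity: 26.11111 / (1+0.054)^5 = 20.07346
Total PV = 23.37983 + 20.07346 = 43.45329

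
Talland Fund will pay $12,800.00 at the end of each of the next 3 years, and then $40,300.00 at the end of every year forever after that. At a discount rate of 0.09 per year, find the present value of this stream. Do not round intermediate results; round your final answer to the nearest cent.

$378167.17

PV of 3-year annuity: $12,800.00 × [1 − (1+0.09)^−3] / 0.09 = 32400.57172
Perpetuity value at year 3: $40,300.00 / 0.09 = 447777.77778
PV of perpetuity: 447777.77778 / (1+0.09)^3 = 345766.60274
Total PV = 32400.57172 + 345766.60274 = 378167.17446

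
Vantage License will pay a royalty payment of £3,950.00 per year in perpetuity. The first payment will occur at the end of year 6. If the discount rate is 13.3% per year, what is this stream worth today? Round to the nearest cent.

£15907.28

Value at end of year 5: C / r = £3,950.00 / 0.133 = £29,699.2481
Discount to today: PV = £29,699.2481 / (1 + 0.133)^5 = £29,699.2481 / 1.867022 = £15,907.28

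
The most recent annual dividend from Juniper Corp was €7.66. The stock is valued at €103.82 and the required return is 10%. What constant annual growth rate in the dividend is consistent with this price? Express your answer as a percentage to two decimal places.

P = D₀(1+g)/(r−g) ⇒ P(r−g) = D₀(1+g) ⇒ g(P+D₀) = P·r − D₀
g = (P·r − D₀)/(P + D₀) = (€103.82×0.1 − €7.66) / (€103.82 + €7.66) = 0.024417

2.44%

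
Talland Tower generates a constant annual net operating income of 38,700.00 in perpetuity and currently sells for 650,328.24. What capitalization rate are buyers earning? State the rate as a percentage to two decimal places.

P = C/r ⇒ r = C/P = 38,700.00/650,328.24 = 0.059508

5.95%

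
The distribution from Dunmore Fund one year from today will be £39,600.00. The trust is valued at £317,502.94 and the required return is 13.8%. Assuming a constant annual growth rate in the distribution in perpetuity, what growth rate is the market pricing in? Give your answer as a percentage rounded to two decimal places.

1.33%

P = D₁/(r−g) ⇒ g = r − D₁/P = 0.138 − £39,600.00/£317,502.94 = 0.013277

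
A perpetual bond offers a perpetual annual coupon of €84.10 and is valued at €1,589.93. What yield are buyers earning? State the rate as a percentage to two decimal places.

P = C/r ⇒ r = C/P = €84.10/€1,589.93 = 0.052895

5.29%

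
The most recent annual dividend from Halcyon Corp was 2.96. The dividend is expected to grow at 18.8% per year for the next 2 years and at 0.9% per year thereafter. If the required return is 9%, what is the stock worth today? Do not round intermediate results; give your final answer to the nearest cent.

50.54

D_1 = 3.51648
D_2 = 4.17758
Terminal value at year 2: TV = D_2×(1+g_2)/(r−g_2) = 4.21518/0.081 = 52.03922
P_0 = D_1/(1+r)^1 + D_2/(1+r)^2 + TV/(1+r)^2
    = 3.22613 + 3.51618 + 43.80037 = 50.54268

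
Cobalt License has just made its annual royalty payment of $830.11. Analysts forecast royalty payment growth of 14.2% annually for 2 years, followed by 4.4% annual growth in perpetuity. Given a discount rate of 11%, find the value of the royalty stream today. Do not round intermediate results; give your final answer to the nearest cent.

D_1 = 947.98562
D_2 = 1082.59958
Terminal value at year 2: TV = D_2×(1+g_2)/(r−g_2) = 1130.23396/0.066 = 17124.75696
P_0 = D_1/(1+r)^1 + D_2/(1+r)^2 + TV/(1+r)^2
    = 854.04110 + 878.66210 + 13898.83691 = 15631.54012

$15631.54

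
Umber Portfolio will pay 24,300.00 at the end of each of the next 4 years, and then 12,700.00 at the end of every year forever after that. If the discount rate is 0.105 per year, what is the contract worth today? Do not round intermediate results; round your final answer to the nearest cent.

PV of 4-year annuity: 24,300.00 × [1 − (1+0.105)^−4] / 0.105 = 76201.35759
Perpetuity value at year 4: 12,700.00 / 0.105 = 120952.38095
PV of perpetuity: 120952.38095 / (1+0.105)^4 = 81126.98007
Total PV = 76201.35759 + 81126.98007 = 157328.33766

157328.34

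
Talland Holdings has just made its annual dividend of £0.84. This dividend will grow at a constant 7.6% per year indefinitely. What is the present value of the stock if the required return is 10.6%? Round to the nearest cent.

D₁ = D₀ × (1 + g) = £0.84 × 1.076 = £0.9038
Growing perpetuity: P = D₁ / (r − g) = £0.9038 / (0.106 − 0.076) = £30.13

£30.13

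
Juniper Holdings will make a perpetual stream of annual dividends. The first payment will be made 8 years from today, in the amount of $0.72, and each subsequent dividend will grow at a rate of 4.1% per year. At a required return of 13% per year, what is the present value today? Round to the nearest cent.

$3.44

Value at end of year 7: C₁ / (r − g) = $0.72 / (0.13 − 0.041) = $8.0899
Discount to today: PV = $8.0899 / (1 + 0.13)^7 = $8.0899 / 2.352605 = $3.44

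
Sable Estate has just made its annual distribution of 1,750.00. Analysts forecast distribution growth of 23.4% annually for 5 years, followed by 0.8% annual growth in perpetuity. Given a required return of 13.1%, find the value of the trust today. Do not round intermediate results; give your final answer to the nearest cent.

33626.05

D_1 = 2159.50000
D_2 = 2664.82300
D_3 = 3288.39158
D_4 = 4057.87521
D_5 = 5007.41801
Terminal value at year 5: TV = D_5×(1+g_2)/(r−g_2) = 5047.47736/0.123 = 41036.40127
P_0 = D_1/(1+r)^1 + D_2/(1+r)^2 + D_3/(1+r)^3 + D_4/(1+r)^4 + D_5/(1+r)^5 + TV/(1+r)^5
    = 1909.37224 + 2083.25848 + 2272.98052 + 2479.98051 + 2705.83196 + 22174.62291 = 33626.04662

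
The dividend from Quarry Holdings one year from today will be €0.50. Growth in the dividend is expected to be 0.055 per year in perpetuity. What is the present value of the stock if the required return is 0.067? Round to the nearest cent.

€41.67

Growing perpetuity: P = D₁ / (r − g) = €0.5000 / (0.067 − 0.055) = €41.67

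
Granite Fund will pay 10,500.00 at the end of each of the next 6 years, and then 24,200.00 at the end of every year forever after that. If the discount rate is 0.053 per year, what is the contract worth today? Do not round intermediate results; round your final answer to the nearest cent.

PV of 6-year annuity: 10,500.00 × [1 − (1+0.053)^−6] / 0.053 = 52787.24693
Perpetuity value at year 6: 24,200.00 / 0.053 = 456603.77358
PV of perpetuity: 456603.77358 / (1+0.053)^6 = 334941.73780
Total PV = 52787.24693 + 334941.73780 = 387728.98473

387728.98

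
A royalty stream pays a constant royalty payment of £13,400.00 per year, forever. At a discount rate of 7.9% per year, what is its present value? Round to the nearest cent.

Level perpetuity: PV = C / r = £13,400.00 / 0.079 = £169,620.25

£169620.25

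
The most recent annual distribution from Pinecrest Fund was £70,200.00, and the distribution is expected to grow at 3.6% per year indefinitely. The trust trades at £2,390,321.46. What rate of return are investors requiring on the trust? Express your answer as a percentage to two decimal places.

6.64%

D₁ = £70,200.00 × 1.036 = £72,727.2000
P = D₁/(r − g) ⇒ r = D₁/P + g = £72,727.2000/£2,390,321.46 + 0.036 = 0.030426 + 0.036 = 0.066426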